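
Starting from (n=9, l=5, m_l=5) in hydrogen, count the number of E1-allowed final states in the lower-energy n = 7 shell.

4

E1 requires Δl = ±1, so l_f ∈ {4, 6}; with 0 ≤ l_f ≤ n_f−1 = 6, the allowed l_f values are {4, 6}.
For l_f = 4: m_f ∈ {m_i−1, m_i, m_i+1} ∩ [−4, 4] = {4} → 1 state.
For l_f = 6: m_f ∈ {m_i−1, m_i, m_i+1} ∩ [−6, 6] = {4, 5, 6} → 3 states.
Total: 4.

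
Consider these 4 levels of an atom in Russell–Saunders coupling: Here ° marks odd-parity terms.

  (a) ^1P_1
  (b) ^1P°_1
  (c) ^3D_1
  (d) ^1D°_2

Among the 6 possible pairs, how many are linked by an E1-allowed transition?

(a)–(b): allowed.
(a)–(c): forbidden (parity, ΔS).
(a)–(d): allowed.
(b)–(c): forbidden (ΔS).
(b)–(d): forbidden (parity).
(c)–(d): forbidden (ΔS).
Allowed pairs: 2 of 6.

2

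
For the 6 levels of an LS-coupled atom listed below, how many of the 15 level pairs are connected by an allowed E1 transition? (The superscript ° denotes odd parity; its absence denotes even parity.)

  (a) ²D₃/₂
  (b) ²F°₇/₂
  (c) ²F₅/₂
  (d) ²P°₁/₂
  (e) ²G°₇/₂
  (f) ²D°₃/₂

(a)–(b): forbidden (ΔJ).
(a)–(c): forbidden (parity).
(a)–(d): allowed.
(a)–(e): forbidden (ΔL, ΔJ).
(a)–(f): allowed.
(b)–(c): allowed.
(b)–(d): forbidden (parity, ΔL, ΔJ).
(b)–(e): forbidden (parity).
(b)–(f): forbidden (parity, ΔJ).
(c)–(d): forbidden (ΔL, ΔJ).
(c)–(e): allowed.
(c)–(f): allowed.
(d)–(e): forbidden (parity, ΔL, ΔJ).
(d)–(f): forbidden (parity).
(e)–(f): forbidden (parity, ΔL, ΔJ).
Allowed pairs: 5 of 15.

5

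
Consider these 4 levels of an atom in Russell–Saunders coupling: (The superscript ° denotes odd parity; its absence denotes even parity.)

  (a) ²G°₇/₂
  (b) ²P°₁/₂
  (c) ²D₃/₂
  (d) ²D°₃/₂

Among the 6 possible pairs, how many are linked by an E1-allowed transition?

(a)–(b): forbidden (parity, ΔL, ΔJ).
(a)–(c): forbidden (ΔL, ΔJ).
(a)–(d): forbidden (parity, ΔL, ΔJ).
(b)–(c): allowed.
(b)–(d): forbidden (parity).
(c)–(d): allowed.
Allowed pairs: 2 of 6.

2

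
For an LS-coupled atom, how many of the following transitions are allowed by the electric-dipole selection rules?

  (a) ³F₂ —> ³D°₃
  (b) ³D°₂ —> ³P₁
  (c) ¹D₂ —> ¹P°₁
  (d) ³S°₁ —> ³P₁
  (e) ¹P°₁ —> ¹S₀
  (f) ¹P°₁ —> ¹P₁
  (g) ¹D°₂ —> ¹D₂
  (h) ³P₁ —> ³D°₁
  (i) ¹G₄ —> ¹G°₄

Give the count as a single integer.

(a) allowed
(b) allowed
(c) allowed
(d) allowed
(e) allowed
(f) allowed
(g) allowed
(h) allowed
(i) allowed
Total allowed: 9 of 9.

9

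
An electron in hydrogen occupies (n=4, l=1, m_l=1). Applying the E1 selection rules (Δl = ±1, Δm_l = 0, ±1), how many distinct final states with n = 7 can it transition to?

4

E1 requires Δl = ±1, so l_f ∈ {0, 2}; with 0 ≤ l_f ≤ n_f−1 = 6, the allowed l_f values are {0, 2}.
For l_f = 0: m_f ∈ {m_i−1, m_i, m_i+1} ∩ [−0, 0] = {0} → 1 state.
For l_f = 2: m_f ∈ {m_i−1, m_i, m_i+1} ∩ [−2, 2] = {0, 1, 2} → 3 states.
Total: 4.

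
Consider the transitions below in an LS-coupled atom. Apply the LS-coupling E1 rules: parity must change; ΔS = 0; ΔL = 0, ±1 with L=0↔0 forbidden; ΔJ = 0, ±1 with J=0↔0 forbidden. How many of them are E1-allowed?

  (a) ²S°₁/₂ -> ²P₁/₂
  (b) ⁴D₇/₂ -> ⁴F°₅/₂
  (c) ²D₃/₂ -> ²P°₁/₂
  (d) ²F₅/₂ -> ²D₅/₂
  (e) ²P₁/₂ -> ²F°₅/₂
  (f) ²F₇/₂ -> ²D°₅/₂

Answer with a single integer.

(a) allowed
(b) allowed
(c) allowed
(d) forbidden (parity fails)
(e) forbidden (ΔL, ΔJ fail)
(f) allowed
Total allowed: 4 of 6.

4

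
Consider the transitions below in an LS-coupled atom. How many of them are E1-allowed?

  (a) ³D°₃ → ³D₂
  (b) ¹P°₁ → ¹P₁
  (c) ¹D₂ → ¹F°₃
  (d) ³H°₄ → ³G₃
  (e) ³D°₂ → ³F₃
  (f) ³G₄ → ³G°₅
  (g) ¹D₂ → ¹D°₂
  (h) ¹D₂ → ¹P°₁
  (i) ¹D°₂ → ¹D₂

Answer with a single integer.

9

(a) allowed
(b) allowed
(c) allowed
(d) allowed
(e) allowed
(f) allowed
(g) allowed
(h) allowed
(i) allowed
Total allowed: 9 of 9.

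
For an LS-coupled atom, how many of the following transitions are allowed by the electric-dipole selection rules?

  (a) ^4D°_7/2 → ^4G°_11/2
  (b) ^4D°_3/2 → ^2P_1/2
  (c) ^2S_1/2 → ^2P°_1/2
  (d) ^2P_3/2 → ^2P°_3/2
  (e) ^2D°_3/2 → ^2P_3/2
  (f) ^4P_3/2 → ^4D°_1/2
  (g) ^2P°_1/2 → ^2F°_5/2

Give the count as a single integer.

4

(a) forbidden (parity, ΔL, ΔJ fail)
(b) forbidden (ΔS fails)
(c) allowed
(d) allowed
(e) allowed
(f) allowed
(g) forbidden (parity, ΔL, ΔJ fail)
Total allowed: 4 of 7.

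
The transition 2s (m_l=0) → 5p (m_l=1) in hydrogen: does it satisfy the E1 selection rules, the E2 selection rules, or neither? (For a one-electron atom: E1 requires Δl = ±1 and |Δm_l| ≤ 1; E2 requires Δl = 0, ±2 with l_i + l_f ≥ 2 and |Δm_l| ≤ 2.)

Δl = 1 − 0 = +1; l_i + l_f = 1.
Δm_l = +1.
E1 (Δl = ±1, |Δm_l| ≤ 1): satisfied.
E2 (Δl = 0,±2, l_i+l_f ≥ 2, |Δm_l| ≤ 2): not satisfied.

E1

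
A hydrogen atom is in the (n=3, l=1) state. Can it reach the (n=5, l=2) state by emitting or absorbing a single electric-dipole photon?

allowed

Δl = 2 − 1 = +1; the E1 rule Δl = ±1 is ✓.
All E1 selection rules are satisfied.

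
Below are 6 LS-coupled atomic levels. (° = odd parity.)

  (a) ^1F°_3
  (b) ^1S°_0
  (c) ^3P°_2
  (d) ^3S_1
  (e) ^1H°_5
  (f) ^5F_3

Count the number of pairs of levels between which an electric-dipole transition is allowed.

1

(a)–(b): forbidden (parity, ΔL, ΔJ).
(a)–(c): forbidden (parity, ΔS, ΔL).
(a)–(d): forbidden (ΔS, ΔL, ΔJ).
(a)–(e): forbidden (parity, ΔL, ΔJ).
(a)–(f): forbidden (ΔS).
(b)–(c): forbidden (parity, ΔS, ΔJ).
(b)–(d): forbidden (ΔS, ΔL).
(b)–(e): forbidden (parity, ΔL, ΔJ).
(b)–(f): forbidden (ΔS, ΔL, ΔJ).
(c)–(d): allowed.
(c)–(e): forbidden (parity, ΔS, ΔL, ΔJ).
(c)–(f): forbidden (ΔS, ΔL).
(d)–(e): forbidden (ΔS, ΔL, ΔJ).
(d)–(f): forbidden (parity, ΔS, ΔL, ΔJ).
(e)–(f): forbidden (ΔS, ΔL, ΔJ).
Allowed pairs: 1 of 15.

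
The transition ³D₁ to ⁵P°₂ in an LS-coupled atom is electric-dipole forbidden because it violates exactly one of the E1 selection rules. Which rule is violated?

Reading off the term symbols: S 1→2, L 2→1, J 1→2, parity even→odd.
Parity must change: even → odd — ✓.
ΔS = 0: S: 1 → 2 — ✗.
ΔL = 0, ±1 (not L=0↔0): L: 2 → 1, ΔL = -1 — ✓.
ΔJ = 0, ±1 (not J=0↔0): J: 1 → 2, ΔJ = +1 — ✓.

the ΔS = 0 rule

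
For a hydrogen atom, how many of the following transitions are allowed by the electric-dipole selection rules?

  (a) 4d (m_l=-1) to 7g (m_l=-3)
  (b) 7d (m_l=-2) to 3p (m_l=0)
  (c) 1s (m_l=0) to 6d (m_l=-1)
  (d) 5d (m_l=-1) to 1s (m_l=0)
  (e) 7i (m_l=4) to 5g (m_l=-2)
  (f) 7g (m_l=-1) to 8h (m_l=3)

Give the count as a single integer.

0

(a) forbidden — Δl = +2 (E1 requires Δl = ±1); Δm_l = -2 (E1 requires Δm_l = 0, ±1)
(b) forbidden — Δm_l = +2 (E1 requires Δm_l = 0, ±1)
(c) forbidden — Δl = +2 (E1 requires Δl = ±1)
(d) forbidden — Δl = -2 (E1 requires Δl = ±1)
(e) forbidden — Δl = -2 (E1 requires Δl = ±1); Δm_l = -6 (E1 requires Δm_l = 0, ±1)
(f) forbidden — Δm_l = +4 (E1 requires Δm_l = 0, ±1)
Total allowed: 0 of 6.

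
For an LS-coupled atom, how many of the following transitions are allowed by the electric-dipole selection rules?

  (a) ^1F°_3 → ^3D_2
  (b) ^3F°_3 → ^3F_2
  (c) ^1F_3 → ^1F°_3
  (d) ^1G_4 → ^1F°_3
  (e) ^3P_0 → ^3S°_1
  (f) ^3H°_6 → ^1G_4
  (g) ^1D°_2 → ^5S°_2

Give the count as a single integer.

4

(a) forbidden (ΔS fails)
(b) allowed
(c) allowed
(d) allowed
(e) allowed
(f) forbidden (ΔS, ΔJ fail)
(g) forbidden (parity, ΔS, ΔL fail)
Total allowed: 4 of 7.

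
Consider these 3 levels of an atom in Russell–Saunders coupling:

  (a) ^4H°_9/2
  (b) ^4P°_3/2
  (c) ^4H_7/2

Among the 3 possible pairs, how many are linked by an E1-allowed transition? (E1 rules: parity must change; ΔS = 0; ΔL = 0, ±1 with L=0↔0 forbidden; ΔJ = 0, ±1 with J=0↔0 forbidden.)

1

(a)–(b): forbidden (parity, ΔL, ΔJ).
(a)–(c): allowed.
(b)–(c): forbidden (ΔL, ΔJ).
Allowed pairs: 1 of 3.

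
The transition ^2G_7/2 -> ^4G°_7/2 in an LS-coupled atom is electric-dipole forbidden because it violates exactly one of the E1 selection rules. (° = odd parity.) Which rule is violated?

Parity must change: even → odd — ✓.
ΔL = 0, ±1 (not L=0↔0): L: 4 → 4, ΔL = +0 — ✓.
ΔJ = 0, ±1 (not J=0↔0): J: 7/2 → 7/2, ΔJ = +0 — ✓.
ΔS = 0: S: 1/2 → 3/2 — ✗.

the ΔS = 0 rule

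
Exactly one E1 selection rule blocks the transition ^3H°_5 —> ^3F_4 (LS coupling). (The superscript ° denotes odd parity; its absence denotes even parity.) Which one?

the ΔL = 0, ±1 rule

Initial level: S=1, L=5, J=5, parity odd. Final level: S=1, L=3, J=4, parity even.
ΔJ = 0, ±1 (not J=0↔0): J: 5 → 4, ΔJ = -1 — satisfied.
Parity must change: odd → even — satisfied.
ΔL = 0, ±1 (not L=0↔0): L: 5 → 3, ΔL = -2 — violated.
ΔS = 0: S: 1 → 1 — satisfied.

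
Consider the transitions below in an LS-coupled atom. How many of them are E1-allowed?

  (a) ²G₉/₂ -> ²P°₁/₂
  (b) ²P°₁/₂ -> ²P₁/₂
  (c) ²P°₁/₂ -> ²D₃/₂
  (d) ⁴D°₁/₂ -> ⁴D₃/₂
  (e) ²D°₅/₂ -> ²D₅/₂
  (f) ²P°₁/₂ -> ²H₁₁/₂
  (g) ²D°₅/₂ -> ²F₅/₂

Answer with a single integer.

5

(a) forbidden (ΔL, ΔJ fail)
(b) allowed
(c) allowed
(d) allowed
(e) allowed
(f) forbidden (ΔL, ΔJ fail)
(g) allowed
Total allowed: 5 of 7.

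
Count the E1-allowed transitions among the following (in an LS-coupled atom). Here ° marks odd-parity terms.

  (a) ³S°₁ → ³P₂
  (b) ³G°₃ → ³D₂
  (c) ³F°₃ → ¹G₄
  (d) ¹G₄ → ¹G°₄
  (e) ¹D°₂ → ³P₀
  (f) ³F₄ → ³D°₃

(a) allowed
(b) forbidden (ΔL fails)
(c) forbidden (ΔS fails)
(d) allowed
(e) forbidden (ΔS, ΔJ fail)
(f) allowed
Total allowed: 3 of 6.

3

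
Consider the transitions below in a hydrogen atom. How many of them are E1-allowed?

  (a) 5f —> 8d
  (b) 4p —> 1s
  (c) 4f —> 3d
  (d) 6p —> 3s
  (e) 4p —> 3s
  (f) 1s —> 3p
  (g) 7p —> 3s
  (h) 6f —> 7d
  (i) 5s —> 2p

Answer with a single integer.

(a) allowed
(b) allowed
(c) allowed
(d) allowed
(e) allowed
(f) allowed
(g) allowed
(h) allowed
(i) allowed
Total allowed: 9 of 9.

9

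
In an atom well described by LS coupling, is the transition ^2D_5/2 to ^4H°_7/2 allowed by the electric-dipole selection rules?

Reading off the term symbols: S 1/2→3/2, L 2→5, J 5/2→7/2, parity even→odd.
Parity must change: even → odd — ok.
ΔS = 0: S: 1/2 → 3/2 — fails.
ΔL = 0, ±1 (not L=0↔0): L: 2 → 5, ΔL = +3 — fails.
ΔJ = 0, ±1 (not J=0↔0): J: 5/2 → 7/2, ΔJ = +1 — ok.
Rule(s) violated: ΔS, ΔL.

forbidden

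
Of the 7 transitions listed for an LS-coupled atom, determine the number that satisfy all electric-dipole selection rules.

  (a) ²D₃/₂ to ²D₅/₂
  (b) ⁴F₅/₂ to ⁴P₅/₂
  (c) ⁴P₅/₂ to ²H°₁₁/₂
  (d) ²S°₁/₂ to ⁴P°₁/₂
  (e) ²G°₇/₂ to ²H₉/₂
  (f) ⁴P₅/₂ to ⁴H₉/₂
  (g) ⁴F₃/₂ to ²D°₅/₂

1

(a) forbidden (parity fails)
(b) forbidden (parity, ΔL fail)
(c) forbidden (ΔS, ΔL, ΔJ fail)
(d) forbidden (parity, ΔS fail)
(e) allowed
(f) forbidden (parity, ΔL, ΔJ fail)
(g) forbidden (ΔS fails)
Total allowed: 1 of 7.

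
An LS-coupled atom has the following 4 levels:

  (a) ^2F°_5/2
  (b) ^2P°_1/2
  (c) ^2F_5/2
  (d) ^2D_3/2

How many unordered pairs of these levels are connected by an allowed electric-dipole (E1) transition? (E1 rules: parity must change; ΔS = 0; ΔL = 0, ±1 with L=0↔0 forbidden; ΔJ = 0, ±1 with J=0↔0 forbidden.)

3

(a)–(b): forbidden (parity, ΔL, ΔJ).
(a)–(c): allowed.
(a)–(d): allowed.
(b)–(c): forbidden (ΔL, ΔJ).
(b)–(d): allowed.
(c)–(d): forbidden (parity).
Allowed pairs: 3 of 6.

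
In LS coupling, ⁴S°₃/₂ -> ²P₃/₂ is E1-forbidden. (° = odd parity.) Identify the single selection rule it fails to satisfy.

the ΔS = 0 rule

Parity must change: odd → even — ✓.
ΔS = 0: S: 3/2 → 1/2 — ✗.
ΔL = 0, ±1 (not L=0↔0): L: 0 → 1, ΔL = +1 — ✓.
ΔJ = 0, ±1 (not J=0↔0): J: 3/2 → 3/2, ΔJ = +0 — ✓.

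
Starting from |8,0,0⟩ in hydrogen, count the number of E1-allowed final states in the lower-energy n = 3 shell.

3

E1 requires Δl = ±1, so l_f ∈ {-1, 1}; with 0 ≤ l_f ≤ n_f−1 = 2, the allowed l_f values are {1}.
For l_f = 1: m_f ∈ {m_i−1, m_i, m_i+1} ∩ [−1, 1] = {-1, 0, 1} → 3 states.
Total: 3.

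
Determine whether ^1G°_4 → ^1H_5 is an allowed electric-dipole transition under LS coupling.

allowed

Reading off the term symbols: S 0→0, L 4→5, J 4→5, parity odd→even.
Parity must change: odd → even — passes.
ΔL = 0, ±1 (not L=0↔0): L: 4 → 5, ΔL = +1 — passes.
ΔJ = 0, ±1 (not J=0↔0): J: 4 → 5, ΔJ = +1 — passes.
ΔS = 0: S: 0 → 0 — passes.
All four E1 rules are satisfied.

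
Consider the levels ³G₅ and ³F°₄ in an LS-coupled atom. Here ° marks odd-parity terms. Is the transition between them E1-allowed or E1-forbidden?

Reading off the term symbols: S 1→1, L 4→3, J 5→4, parity even→odd.
Parity must change: even → odd — ✓.
ΔS = 0: S: 1 → 1 — ✓.
ΔL = 0, ±1 (not L=0↔0): L: 4 → 3, ΔL = -1 — ✓.
ΔJ = 0, ±1 (not J=0↔0): J: 5 → 4, ΔJ = -1 — ✓.
All four E1 rules are satisfied.

allowed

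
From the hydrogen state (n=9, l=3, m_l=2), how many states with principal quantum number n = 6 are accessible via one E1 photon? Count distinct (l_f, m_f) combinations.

E1 requires Δl = ±1, so l_f ∈ {2, 4}; with 0 ≤ l_f ≤ n_f−1 = 5, the allowed l_f values are {2, 4}.
For l_f = 2: m_f ∈ {m_i−1, m_i, m_i+1} ∩ [−2, 2] = {1, 2} → 2 states.
For l_f = 4: m_f ∈ {m_i−1, m_i, m_i+1} ∩ [−4, 4] = {1, 2, 3} → 3 states.
Total: 5.

5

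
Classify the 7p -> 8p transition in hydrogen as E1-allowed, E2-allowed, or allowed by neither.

Δl = 1 − 1 = +0; l_i + l_f = 2.
E1 (Δl = ±1): not satisfied.
E2 (Δl = 0,±2, l_i+l_f ≥ 2): satisfied.

E2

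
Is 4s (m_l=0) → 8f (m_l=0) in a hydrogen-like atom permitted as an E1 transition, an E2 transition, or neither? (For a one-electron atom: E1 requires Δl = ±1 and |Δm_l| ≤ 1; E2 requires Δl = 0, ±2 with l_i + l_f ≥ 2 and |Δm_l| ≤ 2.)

neither

Δl = 3 − 0 = +3; l_i + l_f = 3.
Δm_l = +0.
E1 (Δl = ±1, |Δm_l| ≤ 1): not satisfied.
E2 (Δl = 0,±2, l_i+l_f ≥ 2, |Δm_l| ≤ 2): not satisfied.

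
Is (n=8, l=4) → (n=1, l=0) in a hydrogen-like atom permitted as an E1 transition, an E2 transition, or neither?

Δl = 0 − 4 = -4; l_i + l_f = 4.
E1 (Δl = ±1): not satisfied.
E2 (Δl = 0,±2, l_i+l_f ≥ 2): not satisfied.

neither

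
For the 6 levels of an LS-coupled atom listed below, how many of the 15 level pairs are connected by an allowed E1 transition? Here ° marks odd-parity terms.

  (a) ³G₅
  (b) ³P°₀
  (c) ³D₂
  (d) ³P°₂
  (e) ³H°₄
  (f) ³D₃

(a)–(b): forbidden (ΔL, ΔJ).
(a)–(c): forbidden (parity, ΔL, ΔJ).
(a)–(d): forbidden (ΔL, ΔJ).
(a)–(e): allowed.
(a)–(f): forbidden (parity, ΔL, ΔJ).
(b)–(c): forbidden (ΔJ).
(b)–(d): forbidden (parity, ΔJ).
(b)–(e): forbidden (parity, ΔL, ΔJ).
(b)–(f): forbidden (ΔJ).
(c)–(d): allowed.
(c)–(e): forbidden (ΔL, ΔJ).
(c)–(f): forbidden (parity).
(d)–(e): forbidden (parity, ΔL, ΔJ).
(d)–(f): allowed.
(e)–(f): forbidden (ΔL).
Allowed pairs: 3 of 15.

3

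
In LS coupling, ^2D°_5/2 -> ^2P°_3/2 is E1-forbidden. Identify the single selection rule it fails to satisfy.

Initial level: S=1/2, L=2, J=5/2, parity odd. Final level: S=1/2, L=1, J=3/2, parity odd.
Parity must change: odd → odd — fails.
ΔS = 0: S: 1/2 → 1/2 — ok.
ΔL = 0, ±1 (not L=0↔0): L: 2 → 1, ΔL = -1 — ok.
ΔJ = 0, ±1 (not J=0↔0): J: 5/2 → 3/2, ΔJ = -1 — ok.

parity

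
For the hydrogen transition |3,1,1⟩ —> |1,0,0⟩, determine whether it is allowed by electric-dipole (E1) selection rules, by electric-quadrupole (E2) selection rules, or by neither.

E1

Δl = 0 − 1 = -1; l_i + l_f = 1.
Δm_l = -1.
E1 (Δl = ±1, |Δm_l| ≤ 1): satisfied.
E2 (Δl = 0,±2, l_i+l_f ≥ 2, |Δm_l| ≤ 2): not satisfied.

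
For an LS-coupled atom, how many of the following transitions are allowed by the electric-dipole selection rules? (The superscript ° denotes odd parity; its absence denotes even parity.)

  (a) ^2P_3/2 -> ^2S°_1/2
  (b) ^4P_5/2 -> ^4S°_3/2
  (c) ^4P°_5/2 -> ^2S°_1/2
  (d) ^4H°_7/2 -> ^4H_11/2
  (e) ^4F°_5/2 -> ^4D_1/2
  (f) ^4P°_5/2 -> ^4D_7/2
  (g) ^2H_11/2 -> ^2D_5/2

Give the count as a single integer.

3

(a) allowed
(b) allowed
(c) forbidden (parity, ΔS, ΔJ fail)
(d) forbidden (ΔJ fails)
(e) forbidden (ΔJ fails)
(f) allowed
(g) forbidden (parity, ΔL, ΔJ fail)
Total allowed: 3 of 7.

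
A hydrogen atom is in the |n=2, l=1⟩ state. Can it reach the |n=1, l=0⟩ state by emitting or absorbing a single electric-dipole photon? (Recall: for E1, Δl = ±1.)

allowed

Initial l = 1, final l = 0, so Δl = -1. E1 requires Δl = ±1: ok.
All E1 selection rules are satisfied.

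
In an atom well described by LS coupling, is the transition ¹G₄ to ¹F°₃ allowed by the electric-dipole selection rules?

Initial level: S=0, L=4, J=4, parity even. Final level: S=0, L=3, J=3, parity odd.
Parity must change: even → odd — ✓.
ΔS = 0: S: 0 → 0 — ✓.
ΔL = 0, ±1 (not L=0↔0): L: 4 → 3, ΔL = -1 — ✓.
ΔJ = 0, ±1 (not J=0↔0): J: 4 → 3, ΔJ = -1 — ✓.
All four E1 rules are satisfied.

allowed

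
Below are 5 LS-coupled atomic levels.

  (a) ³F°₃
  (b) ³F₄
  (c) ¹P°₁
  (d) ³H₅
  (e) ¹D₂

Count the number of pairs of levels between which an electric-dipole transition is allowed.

(a)–(b): allowed.
(a)–(c): forbidden (parity, ΔS, ΔL, ΔJ).
(a)–(d): forbidden (ΔL, ΔJ).
(a)–(e): forbidden (ΔS).
(b)–(c): forbidden (ΔS, ΔL, ΔJ).
(b)–(d): forbidden (parity, ΔL).
(b)–(e): forbidden (parity, ΔS, ΔJ).
(c)–(d): forbidden (ΔS, ΔL, ΔJ).
(c)–(e): allowed.
(d)–(e): forbidden (parity, ΔS, ΔL, ΔJ).
Allowed pairs: 2 of 10.

2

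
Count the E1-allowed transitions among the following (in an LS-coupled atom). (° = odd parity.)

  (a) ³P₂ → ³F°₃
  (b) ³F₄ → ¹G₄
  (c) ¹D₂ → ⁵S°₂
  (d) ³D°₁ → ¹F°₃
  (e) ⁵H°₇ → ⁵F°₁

(a) forbidden (ΔL fails)
(b) forbidden (parity, ΔS fail)
(c) forbidden (ΔS, ΔL fail)
(d) forbidden (parity, ΔS, ΔJ fail)
(e) forbidden (parity, ΔL, ΔJ fail)
Total allowed: 0 of 5.

0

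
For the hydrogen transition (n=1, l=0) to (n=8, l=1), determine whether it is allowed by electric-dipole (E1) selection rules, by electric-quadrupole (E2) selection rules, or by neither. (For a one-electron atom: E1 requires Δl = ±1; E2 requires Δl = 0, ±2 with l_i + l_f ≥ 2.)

E1

Δl = 1 − 0 = +1; l_i + l_f = 1.
E1 (Δl = ±1): satisfied.
E2 (Δl = 0,±2, l_i+l_f ≥ 2): not satisfied.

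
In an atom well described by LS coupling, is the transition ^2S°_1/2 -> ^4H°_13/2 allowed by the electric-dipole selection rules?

Initial level: S=1/2, L=0, J=1/2, parity odd. Final level: S=3/2, L=5, J=13/2, parity odd.
Parity must change: odd → odd — violated.
ΔS = 0: S: 1/2 → 3/2 — violated.
ΔL = 0, ±1 (not L=0↔0): L: 0 → 5, ΔL = +5 — violated.
ΔJ = 0, ±1 (not J=0↔0): J: 1/2 → 13/2, ΔJ = +6 — violated.
Rule(s) violated: parity, ΔS, ΔL, ΔJ.

forbidden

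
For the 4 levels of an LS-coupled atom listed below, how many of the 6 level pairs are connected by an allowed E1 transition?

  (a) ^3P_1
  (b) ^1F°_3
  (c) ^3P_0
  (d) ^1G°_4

(a)–(b): forbidden (ΔS, ΔL, ΔJ).
(a)–(c): forbidden (parity).
(a)–(d): forbidden (ΔS, ΔL, ΔJ).
(b)–(c): forbidden (ΔS, ΔL, ΔJ).
(b)–(d): forbidden (parity).
(c)–(d): forbidden (ΔS, ΔL, ΔJ).
Allowed pairs: 0 of 6.

0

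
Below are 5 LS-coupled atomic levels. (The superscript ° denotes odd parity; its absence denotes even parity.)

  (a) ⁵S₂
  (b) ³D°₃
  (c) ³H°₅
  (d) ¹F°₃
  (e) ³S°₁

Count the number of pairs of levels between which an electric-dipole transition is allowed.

(a)–(b): forbidden (ΔS, ΔL).
(a)–(c): forbidden (ΔS, ΔL, ΔJ).
(a)–(d): forbidden (ΔS, ΔL).
(a)–(e): forbidden (ΔS, ΔL).
(b)–(c): forbidden (parity, ΔL, ΔJ).
(b)–(d): forbidden (parity, ΔS).
(b)–(e): forbidden (parity, ΔL, ΔJ).
(c)–(d): forbidden (parity, ΔS, ΔL, ΔJ).
(c)–(e): forbidden (parity, ΔL, ΔJ).
(d)–(e): forbidden (parity, ΔS, ΔL, ΔJ).
Allowed pairs: 0 of 10.

0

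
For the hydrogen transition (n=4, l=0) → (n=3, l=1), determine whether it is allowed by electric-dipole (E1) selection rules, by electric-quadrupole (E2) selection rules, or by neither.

E1

Δl = 1 − 0 = +1; l_i + l_f = 1.
E1 (Δl = ±1): satisfied.
E2 (Δl = 0,±2, l_i+l_f ≥ 2): not satisfied.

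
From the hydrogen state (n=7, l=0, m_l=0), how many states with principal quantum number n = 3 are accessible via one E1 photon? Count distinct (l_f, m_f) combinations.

E1 requires Δl = ±1, so l_f ∈ {-1, 1}; with 0 ≤ l_f ≤ n_f−1 = 2, the allowed l_f values are {1}.
For l_f = 1: m_f ∈ {m_i−1, m_i, m_i+1} ∩ [−1, 1] = {-1, 0, 1} → 3 states.
Total: 3.

3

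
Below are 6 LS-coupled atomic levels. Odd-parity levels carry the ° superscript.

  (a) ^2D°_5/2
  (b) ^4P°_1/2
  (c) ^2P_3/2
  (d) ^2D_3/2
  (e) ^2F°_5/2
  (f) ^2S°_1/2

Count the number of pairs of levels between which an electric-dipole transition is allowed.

(a)–(b): forbidden (parity, ΔS, ΔJ).
(a)–(c): allowed.
(a)–(d): allowed.
(a)–(e): forbidden (parity).
(a)–(f): forbidden (parity, ΔL, ΔJ).
(b)–(c): forbidden (ΔS).
(b)–(d): forbidden (ΔS).
(b)–(e): forbidden (parity, ΔS, ΔL, ΔJ).
(b)–(f): forbidden (parity, ΔS).
(c)–(d): forbidden (parity).
(c)–(e): forbidden (ΔL).
(c)–(f): allowed.
(d)–(e): allowed.
(d)–(f): forbidden (ΔL).
(e)–(f): forbidden (parity, ΔL, ΔJ).
Allowed pairs: 4 of 15.

4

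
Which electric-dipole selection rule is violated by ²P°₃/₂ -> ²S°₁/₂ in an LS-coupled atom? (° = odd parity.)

Reading off the term symbols: S 1/2→1/2, L 1→0, J 3/2→1/2, parity odd→odd.
Parity must change: odd → odd — fails.
ΔS = 0: S: 1/2 → 1/2 — ok.
ΔL = 0, ±1 (not L=0↔0): L: 1 → 0, ΔL = -1 — ok.
ΔJ = 0, ±1 (not J=0↔0): J: 3/2 → 1/2, ΔJ = -1 — ok.

parity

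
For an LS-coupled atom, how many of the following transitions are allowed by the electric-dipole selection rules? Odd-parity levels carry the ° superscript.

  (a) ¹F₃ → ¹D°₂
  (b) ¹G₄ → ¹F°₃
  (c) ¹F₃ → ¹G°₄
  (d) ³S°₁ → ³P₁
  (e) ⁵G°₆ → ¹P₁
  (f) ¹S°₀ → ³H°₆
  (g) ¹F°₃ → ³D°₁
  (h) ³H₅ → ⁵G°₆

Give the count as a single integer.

(a) allowed
(b) allowed
(c) allowed
(d) allowed
(e) forbidden (ΔS, ΔL, ΔJ fail)
(f) forbidden (parity, ΔS, ΔL, ΔJ fail)
(g) forbidden (parity, ΔS, ΔJ fail)
(h) forbidden (ΔS fails)
Total allowed: 4 of 8.

4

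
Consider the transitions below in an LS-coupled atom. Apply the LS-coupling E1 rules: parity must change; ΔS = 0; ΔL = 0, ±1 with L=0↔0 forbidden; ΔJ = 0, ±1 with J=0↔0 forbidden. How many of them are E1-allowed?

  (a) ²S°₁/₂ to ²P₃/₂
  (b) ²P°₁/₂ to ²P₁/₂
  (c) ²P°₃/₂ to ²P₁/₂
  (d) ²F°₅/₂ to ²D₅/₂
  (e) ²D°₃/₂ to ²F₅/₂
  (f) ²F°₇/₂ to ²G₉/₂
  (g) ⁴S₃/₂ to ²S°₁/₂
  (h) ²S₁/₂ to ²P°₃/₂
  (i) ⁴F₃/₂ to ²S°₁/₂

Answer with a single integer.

(a) allowed
(b) allowed
(c) allowed
(d) allowed
(e) allowed
(f) allowed
(g) forbidden (ΔS, ΔL fail)
(h) allowed
(i) forbidden (ΔS, ΔL fail)
Total allowed: 7 of 9.

7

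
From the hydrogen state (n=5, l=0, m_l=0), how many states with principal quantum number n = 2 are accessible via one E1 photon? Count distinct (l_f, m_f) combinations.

3

E1 requires Δl = ±1, so l_f ∈ {-1, 1}; with 0 ≤ l_f ≤ n_f−1 = 1, the allowed l_f values are {1}.
For l_f = 1: m_f ∈ {m_i−1, m_i, m_i+1} ∩ [−1, 1] = {-1, 0, 1} → 3 states.
Total: 3.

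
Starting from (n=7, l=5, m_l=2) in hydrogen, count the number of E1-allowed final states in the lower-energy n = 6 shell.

E1 requires Δl = ±1, so l_f ∈ {4, 6}; with 0 ≤ l_f ≤ n_f−1 = 5, the allowed l_f values are {4}.
For l_f = 4: m_f ∈ {m_i−1, m_i, m_i+1} ∩ [−4, 4] = {1, 2, 3} → 3 states.
Total: 3.

3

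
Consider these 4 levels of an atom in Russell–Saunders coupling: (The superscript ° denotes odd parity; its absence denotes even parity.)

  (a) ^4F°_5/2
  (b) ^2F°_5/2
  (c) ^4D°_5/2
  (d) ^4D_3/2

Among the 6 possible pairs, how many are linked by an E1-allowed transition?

2

(a)–(b): forbidden (parity, ΔS).
(a)–(c): forbidden (parity).
(a)–(d): allowed.
(b)–(c): forbidden (parity, ΔS).
(b)–(d): forbidden (ΔS).
(c)–(d): allowed.
Allowed pairs: 2 of 6.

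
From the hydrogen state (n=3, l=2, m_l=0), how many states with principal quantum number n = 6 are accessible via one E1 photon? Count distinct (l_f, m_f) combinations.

6

E1 requires Δl = ±1, so l_f ∈ {1, 3}; with 0 ≤ l_f ≤ n_f−1 = 5, the allowed l_f values are {1, 3}.
For l_f = 1: m_f ∈ {m_i−1, m_i, m_i+1} ∩ [−1, 1] = {-1, 0, 1} → 3 states.
For l_f = 3: m_f ∈ {m_i−1, m_i, m_i+1} ∩ [−3, 3] = {-1, 0, 1} → 3 states.
Total: 6.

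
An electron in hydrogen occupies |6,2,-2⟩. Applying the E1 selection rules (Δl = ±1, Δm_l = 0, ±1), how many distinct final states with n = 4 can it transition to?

4

E1 requires Δl = ±1, so l_f ∈ {1, 3}; with 0 ≤ l_f ≤ n_f−1 = 3, the allowed l_f values are {1, 3}.
For l_f = 1: m_f ∈ {m_i−1, m_i, m_i+1} ∩ [−1, 1] = {-1} → 1 state.
For l_f = 3: m_f ∈ {m_i−1, m_i, m_i+1} ∩ [−3, 3] = {-3, -2, -1} → 3 states.
Total: 4.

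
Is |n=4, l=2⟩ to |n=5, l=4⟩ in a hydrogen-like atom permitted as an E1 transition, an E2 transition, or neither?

E2

Δl = 4 − 2 = +2; l_i + l_f = 6.
E1 (Δl = ±1): not satisfied.
E2 (Δl = 0,±2, l_i+l_f ≥ 2): satisfied.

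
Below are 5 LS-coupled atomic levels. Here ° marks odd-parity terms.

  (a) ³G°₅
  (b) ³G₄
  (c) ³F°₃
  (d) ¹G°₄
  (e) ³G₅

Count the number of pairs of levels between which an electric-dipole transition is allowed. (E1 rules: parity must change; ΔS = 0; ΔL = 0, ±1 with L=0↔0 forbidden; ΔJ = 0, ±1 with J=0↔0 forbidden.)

3

(a)–(b): allowed.
(a)–(c): forbidden (parity, ΔJ).
(a)–(d): forbidden (parity, ΔS).
(a)–(e): allowed.
(b)–(c): allowed.
(b)–(d): forbidden (ΔS).
(b)–(e): forbidden (parity).
(c)–(d): forbidden (parity, ΔS).
(c)–(e): forbidden (ΔJ).
(d)–(e): forbidden (ΔS).
Allowed pairs: 3 of 10.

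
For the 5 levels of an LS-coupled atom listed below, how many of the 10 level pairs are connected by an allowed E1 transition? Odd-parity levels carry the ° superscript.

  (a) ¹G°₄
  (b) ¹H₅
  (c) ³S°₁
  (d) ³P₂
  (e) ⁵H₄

2

(a)–(b): allowed.
(a)–(c): forbidden (parity, ΔS, ΔL, ΔJ).
(a)–(d): forbidden (ΔS, ΔL, ΔJ).
(a)–(e): forbidden (ΔS).
(b)–(c): forbidden (ΔS, ΔL, ΔJ).
(b)–(d): forbidden (parity, ΔS, ΔL, ΔJ).
(b)–(e): forbidden (parity, ΔS).
(c)–(d): allowed.
(c)–(e): forbidden (ΔS, ΔL, ΔJ).
(d)–(e): forbidden (parity, ΔS, ΔL, ΔJ).
Allowed pairs: 2 of 10.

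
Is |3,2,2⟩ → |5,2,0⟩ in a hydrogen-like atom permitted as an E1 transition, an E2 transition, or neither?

E2

Δl = 2 − 2 = +0; l_i + l_f = 4.
Δm_l = -2.
E1 (Δl = ±1, |Δm_l| ≤ 1): not satisfied.
E2 (Δl = 0,±2, l_i+l_f ≥ 2, |Δm_l| ≤ 2): satisfied.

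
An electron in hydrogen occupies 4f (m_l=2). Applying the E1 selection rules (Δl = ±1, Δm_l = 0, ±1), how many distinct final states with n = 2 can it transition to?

0

E1 requires l_f ∈ {2, 4}, but neither lies in [0, 1], so no final state is reachable.
Total: 0.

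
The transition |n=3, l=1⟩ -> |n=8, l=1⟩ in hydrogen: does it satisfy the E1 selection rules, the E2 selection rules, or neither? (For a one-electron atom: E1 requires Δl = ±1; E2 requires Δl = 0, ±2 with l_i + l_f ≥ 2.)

Δl = 1 − 1 = +0; l_i + l_f = 2.
E1 (Δl = ±1): not satisfied.
E2 (Δl = 0,±2, l_i+l_f ≥ 2): satisfied.

E2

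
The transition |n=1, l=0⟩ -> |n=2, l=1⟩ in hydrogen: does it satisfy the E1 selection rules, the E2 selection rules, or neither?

E1

Δl = 1 − 0 = +1; l_i + l_f = 1.
E1 (Δl = ±1): satisfied.
E2 (Δl = 0,±2, l_i+l_f ≥ 2): not satisfied.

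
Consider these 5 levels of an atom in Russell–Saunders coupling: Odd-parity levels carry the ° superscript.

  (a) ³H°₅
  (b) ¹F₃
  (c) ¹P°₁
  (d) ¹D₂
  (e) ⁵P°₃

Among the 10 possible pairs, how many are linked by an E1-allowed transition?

1

(a)–(b): forbidden (ΔS, ΔL, ΔJ).
(a)–(c): forbidden (parity, ΔS, ΔL, ΔJ).
(a)–(d): forbidden (ΔS, ΔL, ΔJ).
(a)–(e): forbidden (parity, ΔS, ΔL, ΔJ).
(b)–(c): forbidden (ΔL, ΔJ).
(b)–(d): forbidden (parity).
(b)–(e): forbidden (ΔS, ΔL).
(c)–(d): allowed.
(c)–(e): forbidden (parity, ΔS, ΔJ).
(d)–(e): forbidden (ΔS).
Allowed pairs: 1 of 10.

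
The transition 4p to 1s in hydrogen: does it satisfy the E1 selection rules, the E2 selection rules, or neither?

Δl = 0 − 1 = -1; l_i + l_f = 1.
E1 (Δl = ±1): satisfied.
E2 (Δl = 0,±2, l_i+l_f ≥ 2): not satisfied.

E1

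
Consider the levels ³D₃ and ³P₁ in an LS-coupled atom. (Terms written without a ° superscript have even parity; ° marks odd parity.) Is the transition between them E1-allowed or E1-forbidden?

forbidden

Parity must change: even → even — ✗.
ΔS = 0: S: 1 → 1 — ✓.
ΔL = 0, ±1 (not L=0↔0): L: 2 → 1, ΔL = -1 — ✓.
ΔJ = 0, ±1 (not J=0↔0): J: 3 → 1, ΔJ = -2 — ✗.
Rule(s) violated: parity, ΔJ.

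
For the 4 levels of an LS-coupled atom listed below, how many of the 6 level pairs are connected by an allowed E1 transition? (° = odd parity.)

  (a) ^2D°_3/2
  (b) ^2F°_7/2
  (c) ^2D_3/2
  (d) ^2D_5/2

(a)–(b): forbidden (parity, ΔJ).
(a)–(c): allowed.
(a)–(d): allowed.
(b)–(c): forbidden (ΔJ).
(b)–(d): allowed.
(c)–(d): forbidden (parity).
Allowed pairs: 3 of 6.

3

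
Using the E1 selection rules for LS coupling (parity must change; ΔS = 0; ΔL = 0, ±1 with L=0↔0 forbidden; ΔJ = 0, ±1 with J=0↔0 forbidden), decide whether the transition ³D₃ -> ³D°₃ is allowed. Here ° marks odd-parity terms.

Parity must change: even → odd — passes.
ΔS = 0: S: 1 → 1 — passes.
ΔJ = 0, ±1 (not J=0↔0): J: 3 → 3, ΔJ = +0 — passes.
ΔL = 0, ±1 (not L=0↔0): L: 2 → 2, ΔL = +0 — passes.
All four E1 rules are satisfied.

allowed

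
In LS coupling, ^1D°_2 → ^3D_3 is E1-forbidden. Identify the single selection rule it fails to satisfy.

the ΔS = 0 rule

Parity must change: odd → even — ✓.
ΔL = 0, ±1 (not L=0↔0): L: 2 → 2, ΔL = +0 — ✓.
ΔJ = 0, ±1 (not J=0↔0): J: 2 → 3, ΔJ = +1 — ✓.
ΔS = 0: S: 0 → 1 — ✗.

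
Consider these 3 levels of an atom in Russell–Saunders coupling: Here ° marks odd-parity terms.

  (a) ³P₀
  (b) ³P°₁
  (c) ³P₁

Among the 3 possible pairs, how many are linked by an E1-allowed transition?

(a)–(b): allowed.
(a)–(c): forbidden (parity).
(b)–(c): allowed.
Allowed pairs: 2 of 3.

2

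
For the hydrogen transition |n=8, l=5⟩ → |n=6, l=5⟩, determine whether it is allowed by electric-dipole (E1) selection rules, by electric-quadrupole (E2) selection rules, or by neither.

E2

Δl = 5 − 5 = +0; l_i + l_f = 10.
E1 (Δl = ±1): not satisfied.
E2 (Δl = 0,±2, l_i+l_f ≥ 2): satisfied.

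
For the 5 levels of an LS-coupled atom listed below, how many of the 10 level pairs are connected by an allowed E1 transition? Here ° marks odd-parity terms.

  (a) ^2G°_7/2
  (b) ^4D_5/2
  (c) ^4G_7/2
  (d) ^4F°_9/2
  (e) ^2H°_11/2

(a)–(b): forbidden (ΔS, ΔL).
(a)–(c): forbidden (ΔS).
(a)–(d): forbidden (parity, ΔS).
(a)–(e): forbidden (parity, ΔJ).
(b)–(c): forbidden (parity, ΔL).
(b)–(d): forbidden (ΔJ).
(b)–(e): forbidden (ΔS, ΔL, ΔJ).
(c)–(d): allowed.
(c)–(e): forbidden (ΔS, ΔJ).
(d)–(e): forbidden (parity, ΔS, ΔL).
Allowed pairs: 1 of 10.

1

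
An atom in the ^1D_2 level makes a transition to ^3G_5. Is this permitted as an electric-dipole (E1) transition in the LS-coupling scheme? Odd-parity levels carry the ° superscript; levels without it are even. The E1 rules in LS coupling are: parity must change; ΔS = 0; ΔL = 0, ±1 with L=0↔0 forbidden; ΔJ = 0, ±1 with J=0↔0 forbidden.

forbidden

Initial level: S=0, L=2, J=2, parity even. Final level: S=1, L=4, J=5, parity even.
Parity must change: even → even — violated.
ΔS = 0: S: 0 → 1 — violated.
ΔL = 0, ±1 (not L=0↔0): L: 2 → 4, ΔL = +2 — violated.
ΔJ = 0, ±1 (not J=0↔0): J: 2 → 5, ΔJ = +3 — violated.
Rule(s) violated: parity, ΔS, ΔL, ΔJ.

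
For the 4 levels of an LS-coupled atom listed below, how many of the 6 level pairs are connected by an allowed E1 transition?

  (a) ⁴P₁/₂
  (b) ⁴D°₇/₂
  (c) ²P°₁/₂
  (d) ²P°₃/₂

0

(a)–(b): forbidden (ΔJ).
(a)–(c): forbidden (ΔS).
(a)–(d): forbidden (ΔS).
(b)–(c): forbidden (parity, ΔS, ΔJ).
(b)–(d): forbidden (parity, ΔS, ΔJ).
(c)–(d): forbidden (parity).
Allowed pairs: 0 of 6.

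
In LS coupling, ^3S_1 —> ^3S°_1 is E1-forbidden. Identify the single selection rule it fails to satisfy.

the L=0 ↔ L=0 exclusion

ΔJ = 0, ±1 (not J=0↔0): J: 1 → 1, ΔJ = +0 — ✓.
Parity must change: even → odd — ✓.
ΔS = 0: S: 1 → 1 — ✓.
ΔL = 0, ±1 (not L=0↔0): L: 0 → 0, ΔL = +0 — ✗.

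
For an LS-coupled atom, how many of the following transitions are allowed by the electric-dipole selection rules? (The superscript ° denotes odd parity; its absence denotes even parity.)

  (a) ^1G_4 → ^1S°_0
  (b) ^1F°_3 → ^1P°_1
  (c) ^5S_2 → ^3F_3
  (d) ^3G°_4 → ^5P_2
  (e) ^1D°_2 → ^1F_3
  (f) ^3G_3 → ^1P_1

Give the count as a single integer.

(a) forbidden (ΔL, ΔJ fail)
(b) forbidden (parity, ΔL, ΔJ fail)
(c) forbidden (parity, ΔS, ΔL fail)
(d) forbidden (ΔS, ΔL, ΔJ fail)
(e) allowed
(f) forbidden (parity, ΔS, ΔL, ΔJ fail)
Total allowed: 1 of 6.

1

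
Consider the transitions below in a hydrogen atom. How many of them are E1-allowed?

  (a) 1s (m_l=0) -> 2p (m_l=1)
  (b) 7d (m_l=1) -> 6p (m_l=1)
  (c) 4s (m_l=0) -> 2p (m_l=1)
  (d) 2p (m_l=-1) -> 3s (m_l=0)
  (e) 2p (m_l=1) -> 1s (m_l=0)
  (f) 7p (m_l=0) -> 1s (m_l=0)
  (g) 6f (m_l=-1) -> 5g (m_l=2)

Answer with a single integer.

6

(a) allowed
(b) allowed
(c) allowed
(d) allowed
(e) allowed
(f) allowed
(g) forbidden — Δm_l = +3 (E1 requires Δm_l = 0, ±1)
Total allowed: 6 of 7.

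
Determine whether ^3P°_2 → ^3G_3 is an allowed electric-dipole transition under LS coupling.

forbidden

Initial level: S=1, L=1, J=2, parity odd. Final level: S=1, L=4, J=3, parity even.
Parity must change: odd → even — ✓.
ΔS = 0: S: 1 → 1 — ✓.
ΔL = 0, ±1 (not L=0↔0): L: 1 → 4, ΔL = +3 — ✗.
ΔJ = 0, ±1 (not J=0↔0): J: 2 → 3, ΔJ = +1 — ✓.
Rule(s) violated: ΔL.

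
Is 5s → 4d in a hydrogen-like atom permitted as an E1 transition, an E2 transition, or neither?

E2

Δl = 2 − 0 = +2; l_i + l_f = 2.
E1 (Δl = ±1): not satisfied.
E2 (Δl = 0,±2, l_i+l_f ≥ 2): satisfied.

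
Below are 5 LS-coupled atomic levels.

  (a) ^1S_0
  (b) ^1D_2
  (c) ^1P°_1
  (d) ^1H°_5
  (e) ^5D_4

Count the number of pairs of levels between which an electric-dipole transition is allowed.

(a)–(b): forbidden (parity, ΔL, ΔJ).
(a)–(c): allowed.
(a)–(d): forbidden (ΔL, ΔJ).
(a)–(e): forbidden (parity, ΔS, ΔL, ΔJ).
(b)–(c): allowed.
(b)–(d): forbidden (ΔL, ΔJ).
(b)–(e): forbidden (parity, ΔS, ΔJ).
(c)–(d): forbidden (parity, ΔL, ΔJ).
(c)–(e): forbidden (ΔS, ΔJ).
(d)–(e): forbidden (ΔS, ΔL).
Allowed pairs: 2 of 10.

2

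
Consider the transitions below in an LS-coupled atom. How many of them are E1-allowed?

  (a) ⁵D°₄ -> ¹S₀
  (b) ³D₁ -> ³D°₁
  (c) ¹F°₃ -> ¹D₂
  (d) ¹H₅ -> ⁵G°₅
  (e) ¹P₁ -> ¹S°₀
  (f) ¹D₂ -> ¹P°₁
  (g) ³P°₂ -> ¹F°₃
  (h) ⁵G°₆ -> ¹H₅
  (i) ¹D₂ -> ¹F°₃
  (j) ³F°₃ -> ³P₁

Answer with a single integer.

(a) forbidden (ΔS, ΔL, ΔJ fail)
(b) allowed
(c) allowed
(d) forbidden (ΔS fails)
(e) allowed
(f) allowed
(g) forbidden (parity, ΔS, ΔL fail)
(h) forbidden (ΔS fails)
(i) allowed
(j) forbidden (ΔL, ΔJ fail)
Total allowed: 5 of 10.

5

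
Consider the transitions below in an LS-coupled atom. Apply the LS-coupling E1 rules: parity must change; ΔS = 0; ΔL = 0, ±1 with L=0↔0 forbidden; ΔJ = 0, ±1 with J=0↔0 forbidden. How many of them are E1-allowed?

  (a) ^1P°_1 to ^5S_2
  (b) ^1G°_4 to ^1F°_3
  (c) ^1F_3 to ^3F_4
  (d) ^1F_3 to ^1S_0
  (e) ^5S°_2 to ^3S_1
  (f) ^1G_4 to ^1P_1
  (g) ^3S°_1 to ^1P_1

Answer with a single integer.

(a) forbidden (ΔS fails)
(b) forbidden (parity fails)
(c) forbidden (parity, ΔS fail)
(d) forbidden (parity, ΔL, ΔJ fail)
(e) forbidden (ΔS, ΔL fail)
(f) forbidden (parity, ΔL, ΔJ fail)
(g) forbidden (ΔS fails)
Total allowed: 0 of 7.

0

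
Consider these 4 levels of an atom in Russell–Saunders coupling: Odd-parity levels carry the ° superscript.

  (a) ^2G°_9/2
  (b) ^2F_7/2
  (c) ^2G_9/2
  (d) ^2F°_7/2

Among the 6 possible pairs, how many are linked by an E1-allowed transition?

(a)–(b): allowed.
(a)–(c): allowed.
(a)–(d): forbidden (parity).
(b)–(c): forbidden (parity).
(b)–(d): allowed.
(c)–(d): allowed.
Allowed pairs: 4 of 6.

4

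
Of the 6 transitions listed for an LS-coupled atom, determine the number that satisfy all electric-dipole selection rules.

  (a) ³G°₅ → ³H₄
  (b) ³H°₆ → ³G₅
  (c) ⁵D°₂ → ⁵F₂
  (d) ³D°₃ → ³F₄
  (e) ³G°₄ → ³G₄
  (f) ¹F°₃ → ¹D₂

6

(a) allowed
(b) allowed
(c) allowed
(d) allowed
(e) allowed
(f) allowed
Total allowed: 6 of 6.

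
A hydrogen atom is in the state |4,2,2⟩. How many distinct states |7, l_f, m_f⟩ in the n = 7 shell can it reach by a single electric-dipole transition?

4

E1 requires Δl = ±1, so l_f ∈ {1, 3}; with 0 ≤ l_f ≤ n_f−1 = 6, the allowed l_f values are {1, 3}.
For l_f = 1: m_f ∈ {m_i−1, m_i, m_i+1} ∩ [−1, 1] = {1} → 1 state.
For l_f = 3: m_f ∈ {m_i−1, m_i, m_i+1} ∩ [−3, 3] = {1, 2, 3} → 3 states.
Total: 4.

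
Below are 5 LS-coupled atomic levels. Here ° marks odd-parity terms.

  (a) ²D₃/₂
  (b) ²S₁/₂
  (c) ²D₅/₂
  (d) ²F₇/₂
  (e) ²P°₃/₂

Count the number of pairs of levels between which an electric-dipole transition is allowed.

(a)–(b): forbidden (parity, ΔL).
(a)–(c): forbidden (parity).
(a)–(d): forbidden (parity, ΔJ).
(a)–(e): allowed.
(b)–(c): forbidden (parity, ΔL, ΔJ).
(b)–(d): forbidden (parity, ΔL, ΔJ).
(b)–(e): allowed.
(c)–(d): forbidden (parity).
(c)–(e): allowed.
(d)–(e): forbidden (ΔL, ΔJ).
Allowed pairs: 3 of 10.

3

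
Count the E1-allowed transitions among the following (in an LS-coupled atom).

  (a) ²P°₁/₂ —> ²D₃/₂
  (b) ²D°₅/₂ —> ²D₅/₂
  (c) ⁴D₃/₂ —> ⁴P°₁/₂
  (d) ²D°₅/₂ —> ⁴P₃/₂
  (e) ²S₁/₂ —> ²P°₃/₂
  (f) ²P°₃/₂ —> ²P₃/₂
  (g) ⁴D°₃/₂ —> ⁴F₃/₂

6

(a) allowed
(b) allowed
(c) allowed
(d) forbidden (ΔS fails)
(e) allowed
(f) allowed
(g) allowed
Total allowed: 6 of 7.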